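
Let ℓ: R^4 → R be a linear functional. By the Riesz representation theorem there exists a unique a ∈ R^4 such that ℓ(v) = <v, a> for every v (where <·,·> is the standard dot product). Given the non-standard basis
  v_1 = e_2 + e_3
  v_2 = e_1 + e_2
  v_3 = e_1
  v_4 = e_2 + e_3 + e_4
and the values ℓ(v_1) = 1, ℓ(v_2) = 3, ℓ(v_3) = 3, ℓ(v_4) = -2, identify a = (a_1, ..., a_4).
a = (3, 0, 1, -3)

Write a = (a_1, ..., a_4) in the standard basis. For each basis vector v_i, ℓ(v_i) = <v_i, a> is a linear equation in the a_j's. Collect the n equations into a matrix system V a = ℓ, where row i of V is v_i (expressed in the standard basis). Since V is invertible (lower-triangular with 1s on the diagonal, up to permutation), solve by back-substitution:
  V =
[[0, 1, 1, 0],
 [1, 1, 0, 0],
 [1, 0, 0, 0],
 [0, 1, 1, 1]]
  V a = (1, 3, 3, -2)
Solving gives a = (3, 0, 1, -3).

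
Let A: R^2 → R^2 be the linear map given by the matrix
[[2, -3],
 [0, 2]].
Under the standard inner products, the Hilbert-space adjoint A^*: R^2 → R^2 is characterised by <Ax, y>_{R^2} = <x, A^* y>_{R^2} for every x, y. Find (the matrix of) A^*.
A^* = A^T =
[[2, 0],
 [-3, 2]]

For real matrices with standard dot products, the defining identity <Ax, y> = <x, A^* y> gives (Ax)^T y = x^T (A^*) y, i.e. x^T A^T y = x^T (A^*) y. Since this holds for all x, y, we must have A^* = A^T. Therefore
A^* =
[[2, 0],
 [-3, 2]].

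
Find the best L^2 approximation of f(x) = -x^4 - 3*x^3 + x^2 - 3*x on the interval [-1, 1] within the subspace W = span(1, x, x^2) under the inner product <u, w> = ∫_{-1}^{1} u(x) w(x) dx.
g(x) = x^2/7 - 24*x/5 + 3/35

The best approximation g ∈ W is the orthogonal projection of f onto W. Writing g = a_0 + a_1 x + a_2 x^2, the coefficients solve the normal equations G · a = b where
  G_{ij} = <φ_i, φ_j> and b_i = <f, φ_i>, with φ_0 = 1, φ_1 = x, φ_2 = x^2.
G =
  [2, 0, 2/3]
  [0, 2/3, 0]
  [2/3, 0, 2/5],
b = (4/15, -16/5, 4/35).
Solving gives a_0 = 3/35, a_1 = -24/5, a_2 = 1/7, so
  g(x) = x^2/7 - 24*x/5 + 3/35.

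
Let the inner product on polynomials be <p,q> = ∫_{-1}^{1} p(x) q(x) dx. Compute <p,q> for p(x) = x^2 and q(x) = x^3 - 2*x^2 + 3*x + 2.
<p,q> = 8/15

Expand the product: p(x)·q(x) = x^5 - 2*x^4 + 3*x^3 + 2*x^2.
∫_{-1}^{1} of each monomial x^k gives [2/(k+1) if k even, 0 if k odd]. Integrating term-by-term (or equivalently evaluating the antiderivative F(x) = x^6/6 - 2*x^5/5 + 3*x^4/4 + 2*x^3/3 at the endpoints):
  F(1) − F(−1) = 71/60 − (13/20) = 8/15.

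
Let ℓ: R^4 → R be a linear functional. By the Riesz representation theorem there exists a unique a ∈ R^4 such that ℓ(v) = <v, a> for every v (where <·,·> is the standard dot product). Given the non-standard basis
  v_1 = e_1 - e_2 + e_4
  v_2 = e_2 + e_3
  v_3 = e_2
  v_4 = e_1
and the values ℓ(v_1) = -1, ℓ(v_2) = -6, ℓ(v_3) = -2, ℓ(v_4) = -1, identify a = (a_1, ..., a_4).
a = (-1, -2, -4, -2)

Write a = (a_1, ..., a_4) in the standard basis. For each basis vector v_i, ℓ(v_i) = <v_i, a> is a linear equation in the a_j's. Collect the n equations into a matrix system V a = ℓ, where row i of V is v_i (expressed in the standard basis). Since V is invertible (lower-triangular with 1s on the diagonal, up to permutation), solve by back-substitution:
  V =
[[1, -1, 0, 1],
 [0, 1, 1, 0],
 [0, 1, 0, 0],
 [1, 0, 0, 0]]
  V a = (-1, -6, -2, -1)
Solving gives a = (-1, -2, -4, -2).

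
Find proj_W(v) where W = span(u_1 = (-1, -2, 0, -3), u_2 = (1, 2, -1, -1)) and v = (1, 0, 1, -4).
proj_W(v) = (-7/94, -7/47, -39/47, -333/94)

Set up U = [u_1 | ... | u_2] ∈ R^(4×2). The projector onto W = col(U) is P = U (U^T U)^(-1) U^T.
Compute U^T U =
  [14, -2]
  [-2, 7],
and U^T v = (11, 4).
Solve U^T U · c = U^T v for the coefficients: c = (85/94, 39/47). The projection is proj_W(v) = U c.
Check: (v - proj_W(v)) · u_1 = 0  (should be 0).
Check: (v - proj_W(v)) · u_2 = 0  (should be 0).
Result: proj_W(v) = (-7/94, -7/47, -39/47, -333/94).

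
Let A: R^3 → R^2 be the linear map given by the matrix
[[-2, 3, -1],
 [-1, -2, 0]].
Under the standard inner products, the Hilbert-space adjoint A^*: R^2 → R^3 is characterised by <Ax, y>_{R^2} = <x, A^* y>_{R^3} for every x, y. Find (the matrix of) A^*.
A^* = A^T =
[[-2, -1],
 [3, -2],
 [-1, 0]]

For real matrices with standard dot products, the defining identity <Ax, y> = <x, A^* y> gives (Ax)^T y = x^T (A^*) y, i.e. x^T A^T y = x^T (A^*) y. Since this holds for all x, y, we must have A^* = A^T. Therefore
A^* =
[[-2, -1],
 [3, -2],
 [-1, 0]].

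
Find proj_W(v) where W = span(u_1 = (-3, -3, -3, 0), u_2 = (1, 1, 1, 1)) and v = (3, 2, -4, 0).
proj_W(v) = (1/3, 1/3, 1/3, 0)

Set up U = [u_1 | ... | u_2] ∈ R^(4×2). The projector onto W = col(U) is P = U (U^T U)^(-1) U^T.
Compute U^T U =
  [27, -9]
  [-9, 4],
and U^T v = (-3, 1).
Solve U^T U · c = U^T v for the coefficients: c = (-1/9, 0). The projection is proj_W(v) = U c.
Check: (v - proj_W(v)) · u_1 = 0  (should be 0).
Check: (v - proj_W(v)) · u_2 = 0  (should be 0).
Result: proj_W(v) = (1/3, 1/3, 1/3, 0).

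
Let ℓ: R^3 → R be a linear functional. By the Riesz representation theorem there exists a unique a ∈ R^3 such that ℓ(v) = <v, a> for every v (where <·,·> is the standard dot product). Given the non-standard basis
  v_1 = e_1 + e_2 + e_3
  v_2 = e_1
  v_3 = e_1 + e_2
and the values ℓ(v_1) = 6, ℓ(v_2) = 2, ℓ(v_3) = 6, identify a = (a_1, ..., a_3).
a = (2, 4, 0)

Write a = (a_1, ..., a_3) in the standard basis. For each basis vector v_i, ℓ(v_i) = <v_i, a> is a linear equation in the a_j's. Collect the n equations into a matrix system V a = ℓ, where row i of V is v_i (expressed in the standard basis). Since V is invertible (lower-triangular with 1s on the diagonal, up to permutation), solve by back-substitution:
  V =
[[1, 1, 1],
 [1, 0, 0],
 [1, 1, 0]]
  V a = (6, 2, 6)
Solving gives a = (2, 4, 0).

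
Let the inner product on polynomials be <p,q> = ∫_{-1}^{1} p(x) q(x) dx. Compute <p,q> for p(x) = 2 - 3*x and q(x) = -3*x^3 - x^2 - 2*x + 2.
<p,q> = 214/15

Expand the product: p(x)·q(x) = 9*x^4 - 3*x^3 + 4*x^2 - 10*x + 4.
∫_{-1}^{1} of each monomial x^k gives [2/(k+1) if k even, 0 if k odd]. Integrating term-by-term (or equivalently evaluating the antiderivative F(x) = 9*x^5/5 - 3*x^4/4 + 4*x^3/3 - 5*x^2 + 4*x at the endpoints):
  F(1) − F(−1) = 83/60 − (-773/60) = 214/15.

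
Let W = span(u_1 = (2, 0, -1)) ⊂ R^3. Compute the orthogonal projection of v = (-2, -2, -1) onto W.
proj_W(v) = (-6/5, 0, 3/5)

Set up U = [u_1 | ... | u_1] ∈ R^(3×1). The projector onto W = col(U) is P = U (U^T U)^(-1) U^T.
Compute U^T U =
  [5],
and U^T v = (-3).
Solve U^T U · c = U^T v for the coefficients: c = (-3/5). The projection is proj_W(v) = U c.
Check: (v - proj_W(v)) · u_1 = 0  (should be 0).
Result: proj_W(v) = (-6/5, 0, 3/5).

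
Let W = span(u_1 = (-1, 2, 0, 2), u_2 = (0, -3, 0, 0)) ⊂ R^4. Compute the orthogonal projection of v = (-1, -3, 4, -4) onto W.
proj_W(v) = (7/5, -3, 0, -14/5)

Set up U = [u_1 | ... | u_2] ∈ R^(4×2). The projector onto W = col(U) is P = U (U^T U)^(-1) U^T.
Compute U^T U =
  [9, -6]
  [-6, 9],
and U^T v = (-13, 9).
Solve U^T U · c = U^T v for the coefficients: c = (-7/5, 1/15). The projection is proj_W(v) = U c.
Check: (v - proj_W(v)) · u_1 = 0  (should be 0).
Check: (v - proj_W(v)) · u_2 = 0  (should be 0).
Result: proj_W(v) = (7/5, -3, 0, -14/5).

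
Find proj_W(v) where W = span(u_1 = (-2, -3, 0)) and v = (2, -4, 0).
proj_W(v) = (-16/13, -24/13, 0)

Set up U = [u_1 | ... | u_1] ∈ R^(3×1). The projector onto W = col(U) is P = U (U^T U)^(-1) U^T.
Compute U^T U =
  [13],
and U^T v = (8).
Solve U^T U · c = U^T v for the coefficients: c = (8/13). The projection is proj_W(v) = U c.
Check: (v - proj_W(v)) · u_1 = 0  (should be 0).
Result: proj_W(v) = (-16/13, -24/13, 0).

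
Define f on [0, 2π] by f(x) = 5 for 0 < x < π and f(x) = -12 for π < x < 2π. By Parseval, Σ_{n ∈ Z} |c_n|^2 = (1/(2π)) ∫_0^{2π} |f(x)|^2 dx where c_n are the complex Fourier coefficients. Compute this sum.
Σ |c_n|^2 = 169/2

Parseval equates the L^2 energy of f (normalised by 1/(2π)) with the ℓ^2 sum of its Fourier coefficients: (1/(2π)) ∫_0^{2π} |f|^2 = Σ |c_n|^2.
Compute the left side: (1/(2π)) [∫_0^π 5^2 dx + ∫_π^{2π} (-12)^2 dx] = (1/(2π)) · (25π + 144π) = (25 + 144)/2 = 169/2.
So Σ_{n ∈ Z} |c_n|^2 = 169/2.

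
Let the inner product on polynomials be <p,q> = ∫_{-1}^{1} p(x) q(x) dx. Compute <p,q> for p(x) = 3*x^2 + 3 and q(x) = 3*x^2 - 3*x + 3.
<p,q> = 168/5

Expand the product: p(x)·q(x) = 9*x^4 - 9*x^3 + 18*x^2 - 9*x + 9.
∫_{-1}^{1} of each monomial x^k gives [2/(k+1) if k even, 0 if k odd]. Integrating term-by-term (or equivalently evaluating the antiderivative F(x) = 9*x^5/5 - 9*x^4/4 + 6*x^3 - 9*x^2/2 + 9*x at the endpoints):
  F(1) − F(−1) = 201/20 − (-471/20) = 168/5.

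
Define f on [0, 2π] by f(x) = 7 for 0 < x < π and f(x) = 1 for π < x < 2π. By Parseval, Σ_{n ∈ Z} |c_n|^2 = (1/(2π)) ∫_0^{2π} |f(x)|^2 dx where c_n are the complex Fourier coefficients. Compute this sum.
Σ |c_n|^2 = 25

Parseval equates the L^2 energy of f (normalised by 1/(2π)) with the ℓ^2 sum of its Fourier coefficients: (1/(2π)) ∫_0^{2π} |f|^2 = Σ |c_n|^2.
Compute the left side: (1/(2π)) [∫_0^π 7^2 dx + ∫_π^{2π} 1^2 dx] = (1/(2π)) · (49π + 1π) = (49 + 1)/2 = 25.
So Σ_{n ∈ Z} |c_n|^2 = 25.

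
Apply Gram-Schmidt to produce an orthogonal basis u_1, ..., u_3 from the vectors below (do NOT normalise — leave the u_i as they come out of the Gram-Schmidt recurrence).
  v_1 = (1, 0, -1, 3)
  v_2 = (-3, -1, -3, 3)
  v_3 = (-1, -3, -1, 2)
Orthogonal basis:
  u_1 = (1, 0, -1, 3)
  u_2 = (-42/11, -1, -24/11, 6/11)
  u_3 = (73/227, -570/227, 139/227, 22/227)

Apply the Gram-Schmidt recurrence
  u_1 = v_1
  u_i = v_i − Σ_{j<i} ((v_i · u_j) / (u_j · u_j)) · u_j.

Step by step this gives:
  u_1 = (1, 0, -1, 3)
  u_2 = (-42/11, -1, -24/11, 6/11)
  u_3 = (73/227, -570/227, 139/227, 22/227)

Orthogonality check:
  u_2 · u_1 = 0 (should be 0)
  u_3 · u_1 = 0 (should be 0)
  u_3 · u_2 = 0 (should be 0)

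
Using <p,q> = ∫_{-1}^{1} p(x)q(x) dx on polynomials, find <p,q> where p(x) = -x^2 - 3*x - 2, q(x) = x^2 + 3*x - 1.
<p,q> = -46/15

Expand the product: p(x)·q(x) = -x^4 - 6*x^3 - 10*x^2 - 3*x + 2.
∫_{-1}^{1} of each monomial x^k gives [2/(k+1) if k even, 0 if k odd]. Integrating term-by-term (or equivalently evaluating the antiderivative F(x) = -x^5/5 - 3*x^4/2 - 10*x^3/3 - 3*x^2/2 + 2*x at the endpoints):
  F(1) − F(−1) = -68/15 − (-22/15) = -46/15.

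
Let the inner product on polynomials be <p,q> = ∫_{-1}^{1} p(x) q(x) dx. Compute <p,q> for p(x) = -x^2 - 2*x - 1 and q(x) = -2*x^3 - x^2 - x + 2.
<p,q> = -4/3

Expand the product: p(x)·q(x) = 2*x^5 + 5*x^4 + 5*x^3 + x^2 - 3*x - 2.
∫_{-1}^{1} of each monomial x^k gives [2/(k+1) if k even, 0 if k odd]. Integrating term-by-term (or equivalently evaluating the antiderivative F(x) = x^6/3 + x^5 + 5*x^4/4 + x^3/3 - 3*x^2/2 - 2*x at the endpoints):
  F(1) − F(−1) = -7/12 − (3/4) = -4/3.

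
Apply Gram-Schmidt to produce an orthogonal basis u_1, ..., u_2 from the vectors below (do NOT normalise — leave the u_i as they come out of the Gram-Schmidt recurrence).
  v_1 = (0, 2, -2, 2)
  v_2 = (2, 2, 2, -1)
Orthogonal basis:
  u_1 = (0, 2, -2, 2)
  u_2 = (2, 7/3, 5/3, -2/3)

Apply the Gram-Schmidt recurrence
  u_1 = v_1
  u_i = v_i − Σ_{j<i} ((v_i · u_j) / (u_j · u_j)) · u_j.

Step by step this gives:
  u_1 = (0, 2, -2, 2)
  u_2 = (2, 7/3, 5/3, -2/3)

Orthogonality check:
  u_2 · u_1 = 0 (should be 0)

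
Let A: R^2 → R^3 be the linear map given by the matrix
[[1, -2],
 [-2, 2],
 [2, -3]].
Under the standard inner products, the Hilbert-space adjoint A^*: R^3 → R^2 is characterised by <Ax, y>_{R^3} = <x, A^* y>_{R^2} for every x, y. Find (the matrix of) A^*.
A^* = A^T =
[[1, -2, 2],
 [-2, 2, -3]]

For real matrices with standard dot products, the defining identity <Ax, y> = <x, A^* y> gives (Ax)^T y = x^T (A^*) y, i.e. x^T A^T y = x^T (A^*) y. Since this holds for all x, y, we must have A^* = A^T. Therefore
A^* =
[[1, -2, 2],
 [-2, 2, -3]].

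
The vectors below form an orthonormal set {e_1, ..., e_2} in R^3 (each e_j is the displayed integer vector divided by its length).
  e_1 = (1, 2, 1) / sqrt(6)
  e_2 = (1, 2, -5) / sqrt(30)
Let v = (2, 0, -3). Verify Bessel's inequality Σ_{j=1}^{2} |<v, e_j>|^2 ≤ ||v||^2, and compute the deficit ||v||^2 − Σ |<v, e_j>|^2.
Σ |<v, e_j>|^2 = 49/5; ||v||^2 = 13; deficit = 16/5

Write each e_j = u_j / sqrt(<u_j, u_j>) where u_j is the displayed integer vector. Then <v, e_j> = <v, u_j> / sqrt(<u_j, u_j>), so |<v, e_j>|^2 = <v, u_j>^2 / <u_j, u_j>.
Coefficients: <v, e_1> = -1/sqrt(6), <v, e_2> = 17/sqrt(30).
Square and sum: Σ |<v, e_j>|^2 = 49/5.
Compute ||v||^2 = v·v = 13.
Deficit = 13 − 49/5 = 16/5 ≥ 0, confirming Bessel's inequality. (The deficit equals ||v − Σ <v,e_j> e_j||^2, the squared distance from v to span{e_j}.)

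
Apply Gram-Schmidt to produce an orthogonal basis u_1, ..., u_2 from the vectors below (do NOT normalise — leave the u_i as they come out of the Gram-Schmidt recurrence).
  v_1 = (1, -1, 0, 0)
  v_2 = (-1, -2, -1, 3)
Orthogonal basis:
  u_1 = (1, -1, 0, 0)
  u_2 = (-3/2, -3/2, -1, 3)

Apply the Gram-Schmidt recurrence
  u_1 = v_1
  u_i = v_i − Σ_{j<i} ((v_i · u_j) / (u_j · u_j)) · u_j.

Step by step this gives:
  u_1 = (1, -1, 0, 0)
  u_2 = (-3/2, -3/2, -1, 3)

Orthogonality check:
  u_2 · u_1 = 0 (should be 0)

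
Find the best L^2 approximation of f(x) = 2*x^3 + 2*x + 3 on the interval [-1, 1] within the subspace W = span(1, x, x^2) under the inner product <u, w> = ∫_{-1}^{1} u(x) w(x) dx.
g(x) = 16*x/5 + 3

The best approximation g ∈ W is the orthogonal projection of f onto W. Writing g = a_0 + a_1 x + a_2 x^2, the coefficients solve the normal equations G · a = b where
  G_{ij} = <φ_i, φ_j> and b_i = <f, φ_i>, with φ_0 = 1, φ_1 = x, φ_2 = x^2.
G =
  [2, 0, 2/3]
  [0, 2/3, 0]
  [2/3, 0, 2/5],
b = (6, 32/15, 2).
Solving gives a_0 = 3, a_1 = 16/5, a_2 = 0, so
  g(x) = 16*x/5 + 3.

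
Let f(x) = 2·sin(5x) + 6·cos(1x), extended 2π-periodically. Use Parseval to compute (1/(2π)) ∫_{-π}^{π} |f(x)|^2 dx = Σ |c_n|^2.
Σ |c_n|^2 = 20

Expand |f|^2 and use orthogonality of {sin(nx), cos(mx)} on [-π, π]:
  ∫_{-π}^{π} sin(nx)^2 dx = π, ∫ cos(mx)^2 dx = π, and cross terms integrate to 0.
So ∫_{-π}^{π} f(x)^2 dx = 2^2 · π + 6^2 · π = (4 + 36)π.
Divide by 2π: (4 + 36)/2 = 20.
By Parseval, this equals Σ |c_n|^2.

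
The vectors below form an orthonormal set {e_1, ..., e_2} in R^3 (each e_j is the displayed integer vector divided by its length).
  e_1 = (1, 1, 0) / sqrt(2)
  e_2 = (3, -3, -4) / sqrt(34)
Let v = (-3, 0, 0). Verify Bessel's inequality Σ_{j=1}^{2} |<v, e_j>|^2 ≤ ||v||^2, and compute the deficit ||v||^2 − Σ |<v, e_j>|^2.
Σ |<v, e_j>|^2 = 117/17; ||v||^2 = 9; deficit = 36/17

Write each e_j = u_j / sqrt(<u_j, u_j>) where u_j is the displayed integer vector. Then <v, e_j> = <v, u_j> / sqrt(<u_j, u_j>), so |<v, e_j>|^2 = <v, u_j>^2 / <u_j, u_j>.
Coefficients: <v, e_1> = -3/sqrt(2), <v, e_2> = -9/sqrt(34).
Square and sum: Σ |<v, e_j>|^2 = 117/17.
Compute ||v||^2 = v·v = 9.
Deficit = 9 − 117/17 = 36/17 ≥ 0, confirming Bessel's inequality. (The deficit equals ||v − Σ <v,e_j> e_j||^2, the squared distance from v to span{e_j}.)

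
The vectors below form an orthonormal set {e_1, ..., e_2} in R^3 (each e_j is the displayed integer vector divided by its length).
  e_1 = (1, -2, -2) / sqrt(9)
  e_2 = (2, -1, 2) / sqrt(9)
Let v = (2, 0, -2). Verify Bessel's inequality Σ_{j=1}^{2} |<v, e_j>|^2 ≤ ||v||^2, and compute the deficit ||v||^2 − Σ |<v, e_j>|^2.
Σ |<v, e_j>|^2 = 4; ||v||^2 = 8; deficit = 4

Write each e_j = u_j / sqrt(<u_j, u_j>) where u_j is the displayed integer vector. Then <v, e_j> = <v, u_j> / sqrt(<u_j, u_j>), so |<v, e_j>|^2 = <v, u_j>^2 / <u_j, u_j>.
Coefficients: <v, e_1> = 6/sqrt(9), <v, e_2> = 0/sqrt(9).
Square and sum: Σ |<v, e_j>|^2 = 4.
Compute ||v||^2 = v·v = 8.
Deficit = 8 − 4 = 4 ≥ 0, confirming Bessel's inequality. (The deficit equals ||v − Σ <v,e_j> e_j||^2, the squared distance from v to span{e_j}.)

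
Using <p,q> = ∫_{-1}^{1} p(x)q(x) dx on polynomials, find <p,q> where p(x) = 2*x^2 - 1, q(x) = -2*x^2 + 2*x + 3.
<p,q> = -34/15

Expand the product: p(x)·q(x) = -4*x^4 + 4*x^3 + 8*x^2 - 2*x - 3.
∫_{-1}^{1} of each monomial x^k gives [2/(k+1) if k even, 0 if k odd]. Integrating term-by-term (or equivalently evaluating the antiderivative F(x) = -4*x^5/5 + x^4 + 8*x^3/3 - x^2 - 3*x at the endpoints):
  F(1) − F(−1) = -17/15 − (17/15) = -34/15.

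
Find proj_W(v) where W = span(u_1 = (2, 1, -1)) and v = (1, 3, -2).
proj_W(v) = (7/3, 7/6, -7/6)

Set up U = [u_1 | ... | u_1] ∈ R^(3×1). The projector onto W = col(U) is P = U (U^T U)^(-1) U^T.
Compute U^T U =
  [6],
and U^T v = (7).
Solve U^T U · c = U^T v for the coefficients: c = (7/6). The projection is proj_W(v) = U c.
Check: (v - proj_W(v)) · u_1 = 0  (should be 0).
Result: proj_W(v) = (7/3, 7/6, -7/6).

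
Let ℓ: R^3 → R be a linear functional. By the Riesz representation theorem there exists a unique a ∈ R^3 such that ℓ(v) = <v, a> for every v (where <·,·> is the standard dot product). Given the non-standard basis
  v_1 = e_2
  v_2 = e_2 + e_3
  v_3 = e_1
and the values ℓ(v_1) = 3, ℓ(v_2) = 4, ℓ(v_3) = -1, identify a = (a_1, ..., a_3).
a = (-1, 3, 1)

Write a = (a_1, ..., a_3) in the standard basis. For each basis vector v_i, ℓ(v_i) = <v_i, a> is a linear equation in the a_j's. Collect the n equations into a matrix system V a = ℓ, where row i of V is v_i (expressed in the standard basis). Since V is invertible (lower-triangular with 1s on the diagonal, up to permutation), solve by back-substitution:
  V =
[[0, 1, 0],
 [0, 1, 1],
 [1, 0, 0]]
  V a = (3, 4, -1)
Solving gives a = (-1, 3, 1).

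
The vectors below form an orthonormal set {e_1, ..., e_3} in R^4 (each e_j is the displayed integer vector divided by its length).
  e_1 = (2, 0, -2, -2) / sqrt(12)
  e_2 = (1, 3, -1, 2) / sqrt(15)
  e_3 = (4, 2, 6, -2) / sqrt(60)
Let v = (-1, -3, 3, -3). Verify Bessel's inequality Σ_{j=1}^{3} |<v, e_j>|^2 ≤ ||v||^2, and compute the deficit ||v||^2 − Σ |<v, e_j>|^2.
Σ |<v, e_j>|^2 = 83/3; ||v||^2 = 28; deficit = 1/3

Write each e_j = u_j / sqrt(<u_j, u_j>) where u_j is the displayed integer vector. Then <v, e_j> = <v, u_j> / sqrt(<u_j, u_j>), so |<v, e_j>|^2 = <v, u_j>^2 / <u_j, u_j>.
Coefficients: <v, e_1> = -2/sqrt(12), <v, e_2> = -19/sqrt(15), <v, e_3> = 14/sqrt(60).
Square and sum: Σ |<v, e_j>|^2 = 83/3.
Compute ||v||^2 = v·v = 28.
Deficit = 28 − 83/3 = 1/3 ≥ 0, confirming Bessel's inequality. (The deficit equals ||v − Σ <v,e_j> e_j||^2, the squared distance from v to span{e_j}.)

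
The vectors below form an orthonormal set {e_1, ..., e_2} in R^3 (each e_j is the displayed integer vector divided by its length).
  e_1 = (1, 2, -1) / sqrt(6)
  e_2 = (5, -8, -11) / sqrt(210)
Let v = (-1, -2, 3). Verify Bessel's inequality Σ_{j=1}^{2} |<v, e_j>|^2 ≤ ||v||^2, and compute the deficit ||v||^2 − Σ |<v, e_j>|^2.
Σ |<v, e_j>|^2 = 454/35; ||v||^2 = 14; deficit = 36/35

Write each e_j = u_j / sqrt(<u_j, u_j>) where u_j is the displayed integer vector. Then <v, e_j> = <v, u_j> / sqrt(<u_j, u_j>), so |<v, e_j>|^2 = <v, u_j>^2 / <u_j, u_j>.
Coefficients: <v, e_1> = -8/sqrt(6), <v, e_2> = -22/sqrt(210).
Square and sum: Σ |<v, e_j>|^2 = 454/35.
Compute ||v||^2 = v·v = 14.
Deficit = 14 − 454/35 = 36/35 ≥ 0, confirming Bessel's inequality. (The deficit equals ||v − Σ <v,e_j> e_j||^2, the squared distance from v to span{e_j}.)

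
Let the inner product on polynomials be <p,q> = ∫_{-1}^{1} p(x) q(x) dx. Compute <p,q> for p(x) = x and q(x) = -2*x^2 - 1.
<p,q> = 0

Expand the product: p(x)·q(x) = -2*x^3 - x.
∫_{-1}^{1} of each monomial x^k gives [2/(k+1) if k even, 0 if k odd]. Integrating term-by-term (or equivalently evaluating the antiderivative F(x) = -x^4/2 - x^2/2 at the endpoints):
  F(1) − F(−1) = -1 − (-1) = 0.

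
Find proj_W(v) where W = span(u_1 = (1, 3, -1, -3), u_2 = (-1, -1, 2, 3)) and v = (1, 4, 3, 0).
proj_W(v) = (-1/15, 13/3, 7/3, 1/5)

Set up U = [u_1 | ... | u_2] ∈ R^(4×2). The projector onto W = col(U) is P = U (U^T U)^(-1) U^T.
Compute U^T U =
  [20, -15]
  [-15, 15],
and U^T v = (10, 1).
Solve U^T U · c = U^T v for the coefficients: c = (11/5, 34/15). The projection is proj_W(v) = U c.
Check: (v - proj_W(v)) · u_1 = 0  (should be 0).
Check: (v - proj_W(v)) · u_2 = 0  (should be 0).
Result: proj_W(v) = (-1/15, 13/3, 7/3, 1/5).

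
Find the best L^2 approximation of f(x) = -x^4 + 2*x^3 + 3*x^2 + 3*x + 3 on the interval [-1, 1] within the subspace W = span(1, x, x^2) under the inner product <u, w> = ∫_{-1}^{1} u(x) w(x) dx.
g(x) = 15*x^2/7 + 21*x/5 + 108/35

The best approximation g ∈ W is the orthogonal projection of f onto W. Writing g = a_0 + a_1 x + a_2 x^2, the coefficients solve the normal equations G · a = b where
  G_{ij} = <φ_i, φ_j> and b_i = <f, φ_i>, with φ_0 = 1, φ_1 = x, φ_2 = x^2.
G =
  [2, 0, 2/3]
  [0, 2/3, 0]
  [2/3, 0, 2/5],
b = (38/5, 14/5, 102/35).
Solving gives a_0 = 108/35, a_1 = 21/5, a_2 = 15/7, so
  g(x) = 15*x^2/7 + 21*x/5 + 108/35.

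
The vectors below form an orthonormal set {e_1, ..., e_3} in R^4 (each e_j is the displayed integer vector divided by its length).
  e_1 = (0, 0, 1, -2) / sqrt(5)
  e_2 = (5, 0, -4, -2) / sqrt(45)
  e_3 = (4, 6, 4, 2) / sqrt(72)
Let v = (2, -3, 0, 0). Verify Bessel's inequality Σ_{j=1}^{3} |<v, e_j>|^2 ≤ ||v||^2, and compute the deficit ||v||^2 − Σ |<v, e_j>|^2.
Σ |<v, e_j>|^2 = 65/18; ||v||^2 = 13; deficit = 169/18

Write each e_j = u_j / sqrt(<u_j, u_j>) where u_j is the displayed integer vector. Then <v, e_j> = <v, u_j> / sqrt(<u_j, u_j>), so |<v, e_j>|^2 = <v, u_j>^2 / <u_j, u_j>.
Coefficients: <v, e_1> = 0/sqrt(5), <v, e_2> = 10/sqrt(45), <v, e_3> = -10/sqrt(72).
Square and sum: Σ |<v, e_j>|^2 = 65/18.
Compute ||v||^2 = v·v = 13.
Deficit = 13 − 65/18 = 169/18 ≥ 0, confirming Bessel's inequality. (The deficit equals ||v − Σ <v,e_j> e_j||^2, the squared distance from v to span{e_j}.)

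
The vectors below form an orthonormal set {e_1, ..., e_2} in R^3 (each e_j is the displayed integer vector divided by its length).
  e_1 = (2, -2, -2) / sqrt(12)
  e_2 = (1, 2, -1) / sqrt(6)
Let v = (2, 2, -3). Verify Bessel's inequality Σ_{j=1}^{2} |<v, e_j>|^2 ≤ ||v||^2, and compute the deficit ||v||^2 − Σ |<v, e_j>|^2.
Σ |<v, e_j>|^2 = 33/2; ||v||^2 = 17; deficit = 1/2

Write each e_j = u_j / sqrt(<u_j, u_j>) where u_j is the displayed integer vector. Then <v, e_j> = <v, u_j> / sqrt(<u_j, u_j>), so |<v, e_j>|^2 = <v, u_j>^2 / <u_j, u_j>.
Coefficients: <v, e_1> = 6/sqrt(12), <v, e_2> = 9/sqrt(6).
Square and sum: Σ |<v, e_j>|^2 = 33/2.
Compute ||v||^2 = v·v = 17.
Deficit = 17 − 33/2 = 1/2 ≥ 0, confirming Bessel's inequality. (The deficit equals ||v − Σ <v,e_j> e_j||^2, the squared distance from v to span{e_j}.)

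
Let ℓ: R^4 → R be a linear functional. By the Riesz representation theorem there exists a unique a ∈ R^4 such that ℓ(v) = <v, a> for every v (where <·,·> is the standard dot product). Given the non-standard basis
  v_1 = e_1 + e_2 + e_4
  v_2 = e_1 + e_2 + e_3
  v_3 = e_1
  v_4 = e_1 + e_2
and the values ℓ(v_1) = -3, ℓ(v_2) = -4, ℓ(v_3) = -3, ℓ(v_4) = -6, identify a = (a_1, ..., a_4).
a = (-3, -3, 2, 3)

Write a = (a_1, ..., a_4) in the standard basis. For each basis vector v_i, ℓ(v_i) = <v_i, a> is a linear equation in the a_j's. Collect the n equations into a matrix system V a = ℓ, where row i of V is v_i (expressed in the standard basis). Since V is invertible (lower-triangular with 1s on the diagonal, up to permutation), solve by back-substitution:
  V =
[[1, 1, 0, 1],
 [1, 1, 1, 0],
 [1, 0, 0, 0],
 [1, 1, 0, 0]]
  V a = (-3, -4, -3, -6)
Solving gives a = (-3, -3, 2, 3).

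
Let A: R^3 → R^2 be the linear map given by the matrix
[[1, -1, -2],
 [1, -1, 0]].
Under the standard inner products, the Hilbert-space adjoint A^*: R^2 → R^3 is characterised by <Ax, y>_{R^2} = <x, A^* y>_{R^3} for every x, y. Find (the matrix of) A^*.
A^* = A^T =
[[1, 1],
 [-1, -1],
 [-2, 0]]

For real matrices with standard dot products, the defining identity <Ax, y> = <x, A^* y> gives (Ax)^T y = x^T (A^*) y, i.e. x^T A^T y = x^T (A^*) y. Since this holds for all x, y, we must have A^* = A^T. Therefore
A^* =
[[1, 1],
 [-1, -1],
 [-2, 0]].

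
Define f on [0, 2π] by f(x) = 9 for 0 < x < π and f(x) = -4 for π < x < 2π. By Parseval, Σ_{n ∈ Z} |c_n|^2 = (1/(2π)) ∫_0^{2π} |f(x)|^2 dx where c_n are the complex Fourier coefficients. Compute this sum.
Σ |c_n|^2 = 97/2

Parseval equates the L^2 energy of f (normalised by 1/(2π)) with the ℓ^2 sum of its Fourier coefficients: (1/(2π)) ∫_0^{2π} |f|^2 = Σ |c_n|^2.
Compute the left side: (1/(2π)) [∫_0^π 9^2 dx + ∫_π^{2π} (-4)^2 dx] = (1/(2π)) · (81π + 16π) = (81 + 16)/2 = 97/2.
So Σ_{n ∈ Z} |c_n|^2 = 97/2.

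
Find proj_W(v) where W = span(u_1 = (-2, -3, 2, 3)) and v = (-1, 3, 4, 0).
proj_W(v) = (-1/13, -3/26, 1/13, 3/26)

Set up U = [u_1 | ... | u_1] ∈ R^(4×1). The projector onto W = col(U) is P = U (U^T U)^(-1) U^T.
Compute U^T U =
  [26],
and U^T v = (1).
Solve U^T U · c = U^T v for the coefficients: c = (1/26). The projection is proj_W(v) = U c.
Check: (v - proj_W(v)) · u_1 = 0  (should be 0).
Result: proj_W(v) = (-1/13, -3/26, 1/13, 3/26).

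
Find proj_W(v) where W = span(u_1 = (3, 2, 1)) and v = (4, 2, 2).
proj_W(v) = (27/7, 18/7, 9/7)

Set up U = [u_1 | ... | u_1] ∈ R^(3×1). The projector onto W = col(U) is P = U (U^T U)^(-1) U^T.
Compute U^T U =
  [14],
and U^T v = (18).
Solve U^T U · c = U^T v for the coefficients: c = (9/7). The projection is proj_W(v) = U c.
Check: (v - proj_W(v)) · u_1 = 0  (should be 0).
Result: proj_W(v) = (27/7, 18/7, 9/7).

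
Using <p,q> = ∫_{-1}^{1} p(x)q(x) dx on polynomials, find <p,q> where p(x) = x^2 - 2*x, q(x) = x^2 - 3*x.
<p,q> = 22/5

Expand the product: p(x)·q(x) = x^4 - 5*x^3 + 6*x^2.
∫_{-1}^{1} of each monomial x^k gives [2/(k+1) if k even, 0 if k odd]. Integrating term-by-term (or equivalently evaluating the antiderivative F(x) = x^5/5 - 5*x^4/4 + 2*x^3 at the endpoints):
  F(1) − F(−1) = 19/20 − (-69/20) = 22/5.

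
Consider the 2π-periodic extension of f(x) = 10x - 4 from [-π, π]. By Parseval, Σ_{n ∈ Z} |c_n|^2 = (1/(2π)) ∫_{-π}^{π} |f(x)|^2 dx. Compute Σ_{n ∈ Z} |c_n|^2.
Σ |c_n|^2 = 100π^2/3 + 16

Expand and integrate term by term over [-π, π]:
  ∫ (10x)^2 dx = 100·(2π^3/3); ∫ 2·10·(-4)·x dx = 0 (odd integrand); ∫ (-4)^2 dx = 16·2π.
So (1/(2π)) ∫_{-π}^{π} (10x - 4)^2 dx = 100π^2/3 + 16 = 100π^2/3 + 16.
Parseval ⇒ Σ |c_n|^2 = 100π^2/3 + 16.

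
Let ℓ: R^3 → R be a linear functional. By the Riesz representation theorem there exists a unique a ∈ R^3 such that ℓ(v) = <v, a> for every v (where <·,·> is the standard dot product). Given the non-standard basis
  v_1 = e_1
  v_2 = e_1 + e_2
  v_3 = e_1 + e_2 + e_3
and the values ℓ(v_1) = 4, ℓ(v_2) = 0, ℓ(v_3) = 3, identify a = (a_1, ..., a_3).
a = (4, -4, 3)

Write a = (a_1, ..., a_3) in the standard basis. For each basis vector v_i, ℓ(v_i) = <v_i, a> is a linear equation in the a_j's. Collect the n equations into a matrix system V a = ℓ, where row i of V is v_i (expressed in the standard basis). Since V is invertible (lower-triangular with 1s on the diagonal, up to permutation), solve by back-substitution:
  V =
[[1, 0, 0],
 [1, 1, 0],
 [1, 1, 1]]
  V a = (4, 0, 3)
Solving gives a = (4, -4, 3).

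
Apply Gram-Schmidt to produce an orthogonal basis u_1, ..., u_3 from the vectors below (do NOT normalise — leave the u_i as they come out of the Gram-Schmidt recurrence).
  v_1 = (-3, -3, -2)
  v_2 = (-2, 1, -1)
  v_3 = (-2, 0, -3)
Orthogonal basis:
  u_1 = (-3, -3, -2)
  u_2 = (-29/22, 37/22, -6/11)
  u_3 = (85/107, 17/107, -153/107)

Apply the Gram-Schmidt recurrence
  u_1 = v_1
  u_i = v_i − Σ_{j<i} ((v_i · u_j) / (u_j · u_j)) · u_j.

Step by step this gives:
  u_1 = (-3, -3, -2)
  u_2 = (-29/22, 37/22, -6/11)
  u_3 = (85/107, 17/107, -153/107)

Orthogonality check:
  u_2 · u_1 = 0 (should be 0)
  u_3 · u_1 = 0 (should be 0)
  u_3 · u_2 = 0 (should be 0)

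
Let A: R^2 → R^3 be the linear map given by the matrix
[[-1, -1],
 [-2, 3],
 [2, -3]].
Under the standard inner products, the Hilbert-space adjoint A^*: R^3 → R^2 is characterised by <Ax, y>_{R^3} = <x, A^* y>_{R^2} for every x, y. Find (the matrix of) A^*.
A^* = A^T =
[[-1, -2, 2],
 [-1, 3, -3]]

For real matrices with standard dot products, the defining identity <Ax, y> = <x, A^* y> gives (Ax)^T y = x^T (A^*) y, i.e. x^T A^T y = x^T (A^*) y. Since this holds for all x, y, we must have A^* = A^T. Therefore
A^* =
[[-1, -2, 2],
 [-1, 3, -3]].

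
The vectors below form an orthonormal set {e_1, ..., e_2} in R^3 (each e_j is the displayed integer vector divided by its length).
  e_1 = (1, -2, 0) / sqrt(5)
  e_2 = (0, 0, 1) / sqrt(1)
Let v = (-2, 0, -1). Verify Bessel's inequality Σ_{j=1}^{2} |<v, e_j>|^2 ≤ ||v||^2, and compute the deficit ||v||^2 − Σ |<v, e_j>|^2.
Σ |<v, e_j>|^2 = 9/5; ||v||^2 = 5; deficit = 16/5

Write each e_j = u_j / sqrt(<u_j, u_j>) where u_j is the displayed integer vector. Then <v, e_j> = <v, u_j> / sqrt(<u_j, u_j>), so |<v, e_j>|^2 = <v, u_j>^2 / <u_j, u_j>.
Coefficients: <v, e_1> = -2/sqrt(5), <v, e_2> = -1/sqrt(1).
Square and sum: Σ |<v, e_j>|^2 = 9/5.
Compute ||v||^2 = v·v = 5.
Deficit = 5 − 9/5 = 16/5 ≥ 0, confirming Bessel's inequality. (The deficit equals ||v − Σ <v,e_j> e_j||^2, the squared distance from v to span{e_j}.)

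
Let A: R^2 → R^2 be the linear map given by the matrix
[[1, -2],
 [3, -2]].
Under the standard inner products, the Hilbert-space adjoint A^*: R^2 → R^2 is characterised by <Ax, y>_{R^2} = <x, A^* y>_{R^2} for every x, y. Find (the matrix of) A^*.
A^* = A^T =
[[1, 3],
 [-2, -2]]

For real matrices with standard dot products, the defining identity <Ax, y> = <x, A^* y> gives (Ax)^T y = x^T (A^*) y, i.e. x^T A^T y = x^T (A^*) y. Since this holds for all x, y, we must have A^* = A^T. Therefore
A^* =
[[1, 3],
 [-2, -2]].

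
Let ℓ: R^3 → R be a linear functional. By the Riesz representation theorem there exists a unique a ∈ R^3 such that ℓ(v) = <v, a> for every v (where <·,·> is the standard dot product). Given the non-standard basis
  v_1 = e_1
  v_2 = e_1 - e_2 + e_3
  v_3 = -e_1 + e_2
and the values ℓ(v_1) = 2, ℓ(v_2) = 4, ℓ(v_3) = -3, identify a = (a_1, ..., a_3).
a = (2, -1, 1)

Write a = (a_1, ..., a_3) in the standard basis. For each basis vector v_i, ℓ(v_i) = <v_i, a> is a linear equation in the a_j's. Collect the n equations into a matrix system V a = ℓ, where row i of V is v_i (expressed in the standard basis). Since V is invertible (lower-triangular with 1s on the diagonal, up to permutation), solve by back-substitution:
  V =
[[1, 0, 0],
 [1, -1, 1],
 [-1, 1, 0]]
  V a = (2, 4, -3)
Solving gives a = (2, -1, 1).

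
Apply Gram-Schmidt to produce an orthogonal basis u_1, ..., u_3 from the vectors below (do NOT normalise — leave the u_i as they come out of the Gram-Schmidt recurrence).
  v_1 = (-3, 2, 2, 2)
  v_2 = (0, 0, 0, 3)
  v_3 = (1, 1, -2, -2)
Orthogonal basis:
  u_1 = (-3, 2, 2, 2)
  u_2 = (6/7, -4/7, -4/7, 17/7)
  u_3 = (2/17, 27/17, -24/17, 0)

Apply the Gram-Schmidt recurrence
  u_1 = v_1
  u_i = v_i − Σ_{j<i} ((v_i · u_j) / (u_j · u_j)) · u_j.

Step by step this gives:
  u_1 = (-3, 2, 2, 2)
  u_2 = (6/7, -4/7, -4/7, 17/7)
  u_3 = (2/17, 27/17, -24/17, 0)

Orthogonality check:
  u_2 · u_1 = 0 (should be 0)
  u_3 · u_1 = 0 (should be 0)
  u_3 · u_2 = 0 (should be 0)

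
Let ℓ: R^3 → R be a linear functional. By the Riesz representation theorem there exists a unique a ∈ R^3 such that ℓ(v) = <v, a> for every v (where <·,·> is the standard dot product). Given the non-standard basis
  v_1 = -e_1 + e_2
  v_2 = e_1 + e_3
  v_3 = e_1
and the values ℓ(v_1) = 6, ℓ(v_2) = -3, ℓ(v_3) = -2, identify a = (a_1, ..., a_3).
a = (-2, 4, -1)

Write a = (a_1, ..., a_3) in the standard basis. For each basis vector v_i, ℓ(v_i) = <v_i, a> is a linear equation in the a_j's. Collect the n equations into a matrix system V a = ℓ, where row i of V is v_i (expressed in the standard basis). Since V is invertible (lower-triangular with 1s on the diagonal, up to permutation), solve by back-substitution:
  V =
[[-1, 1, 0],
 [1, 0, 1],
 [1, 0, 0]]
  V a = (6, -3, -2)
Solving gives a = (-2, 4, -1).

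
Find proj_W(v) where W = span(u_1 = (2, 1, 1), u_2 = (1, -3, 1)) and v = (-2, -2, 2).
proj_W(v) = (-26/33, -76/33, -4/33)

Set up U = [u_1 | ... | u_2] ∈ R^(3×2). The projector onto W = col(U) is P = U (U^T U)^(-1) U^T.
Compute U^T U =
  [6, 0]
  [0, 11],
and U^T v = (-4, 6).
Solve U^T U · c = U^T v for the coefficients: c = (-2/3, 6/11). The projection is proj_W(v) = U c.
Check: (v - proj_W(v)) · u_1 = 0  (should be 0).
Check: (v - proj_W(v)) · u_2 = 0  (should be 0).
Result: proj_W(v) = (-26/33, -76/33, -4/33).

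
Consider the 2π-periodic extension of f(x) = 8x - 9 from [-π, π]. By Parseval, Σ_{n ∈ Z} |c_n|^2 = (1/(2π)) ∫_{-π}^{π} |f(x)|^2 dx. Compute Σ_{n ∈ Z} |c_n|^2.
Σ |c_n|^2 = 64π^2/3 + 81

Expand and integrate term by term over [-π, π]:
  ∫ (8x)^2 dx = 64·(2π^3/3); ∫ 2·8·(-9)·x dx = 0 (odd integrand); ∫ (-9)^2 dx = 81·2π.
So (1/(2π)) ∫_{-π}^{π} (8x - 9)^2 dx = 64π^2/3 + 81 = 64π^2/3 + 81.
Parseval ⇒ Σ |c_n|^2 = 64π^2/3 + 81.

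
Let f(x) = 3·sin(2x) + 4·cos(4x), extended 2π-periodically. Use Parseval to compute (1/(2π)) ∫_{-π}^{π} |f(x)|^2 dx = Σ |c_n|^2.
Σ |c_n|^2 = 25/2

Expand |f|^2 and use orthogonality of {sin(nx), cos(mx)} on [-π, π]:
  ∫_{-π}^{π} sin(nx)^2 dx = π, ∫ cos(mx)^2 dx = π, and cross terms integrate to 0.
So ∫_{-π}^{π} f(x)^2 dx = 3^2 · π + 4^2 · π = (9 + 16)π.
Divide by 2π: (9 + 16)/2 = 25/2.
By Parseval, this equals Σ |c_n|^2.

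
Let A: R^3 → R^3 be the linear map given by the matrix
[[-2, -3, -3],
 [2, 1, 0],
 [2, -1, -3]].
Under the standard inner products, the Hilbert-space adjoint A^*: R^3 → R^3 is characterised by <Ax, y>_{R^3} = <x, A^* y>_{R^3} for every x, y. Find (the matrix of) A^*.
A^* = A^T =
[[-2, 2, 2],
 [-3, 1, -1],
 [-3, 0, -3]]

For real matrices with standard dot products, the defining identity <Ax, y> = <x, A^* y> gives (Ax)^T y = x^T (A^*) y, i.e. x^T A^T y = x^T (A^*) y. Since this holds for all x, y, we must have A^* = A^T. Therefore
A^* =
[[-2, 2, 2],
 [-3, 1, -1],
 [-3, 0, -3]].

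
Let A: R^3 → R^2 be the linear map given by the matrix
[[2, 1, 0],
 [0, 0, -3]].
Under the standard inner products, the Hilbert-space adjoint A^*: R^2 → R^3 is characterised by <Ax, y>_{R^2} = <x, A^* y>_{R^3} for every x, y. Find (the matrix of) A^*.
A^* = A^T =
[[2, 0],
 [1, 0],
 [0, -3]]

For real matrices with standard dot products, the defining identity <Ax, y> = <x, A^* y> gives (Ax)^T y = x^T (A^*) y, i.e. x^T A^T y = x^T (A^*) y. Since this holds for all x, y, we must have A^* = A^T. Therefore
A^* =
[[2, 0],
 [1, 0],
 [0, -3]].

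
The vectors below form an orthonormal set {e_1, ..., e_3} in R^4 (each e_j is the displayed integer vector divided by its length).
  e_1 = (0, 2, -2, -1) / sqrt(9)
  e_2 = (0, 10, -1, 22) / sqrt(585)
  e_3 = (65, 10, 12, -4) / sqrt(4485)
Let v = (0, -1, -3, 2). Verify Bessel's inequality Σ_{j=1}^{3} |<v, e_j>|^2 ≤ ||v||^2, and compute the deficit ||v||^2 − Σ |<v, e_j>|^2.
Σ |<v, e_j>|^2 = 79/23; ||v||^2 = 14; deficit = 243/23

Write each e_j = u_j / sqrt(<u_j, u_j>) where u_j is the displayed integer vector. Then <v, e_j> = <v, u_j> / sqrt(<u_j, u_j>), so |<v, e_j>|^2 = <v, u_j>^2 / <u_j, u_j>.
Coefficients: <v, e_1> = 2/sqrt(9), <v, e_2> = 37/sqrt(585), <v, e_3> = -54/sqrt(4485).
Square and sum: Σ |<v, e_j>|^2 = 79/23.
Compute ||v||^2 = v·v = 14.
Deficit = 14 − 79/23 = 243/23 ≥ 0, confirming Bessel's inequality. (The deficit equals ||v − Σ <v,e_j> e_j||^2, the squared distance from v to span{e_j}.)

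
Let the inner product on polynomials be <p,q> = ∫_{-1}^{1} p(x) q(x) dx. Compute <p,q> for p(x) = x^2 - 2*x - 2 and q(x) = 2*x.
<p,q> = -8/3

Expand the product: p(x)·q(x) = 2*x^3 - 4*x^2 - 4*x.
∫_{-1}^{1} of each monomial x^k gives [2/(k+1) if k even, 0 if k odd]. Integrating term-by-term (or equivalently evaluating the antiderivative F(x) = x^4/2 - 4*x^3/3 - 2*x^2 at the endpoints):
  F(1) − F(−1) = -17/6 − (-1/6) = -8/3.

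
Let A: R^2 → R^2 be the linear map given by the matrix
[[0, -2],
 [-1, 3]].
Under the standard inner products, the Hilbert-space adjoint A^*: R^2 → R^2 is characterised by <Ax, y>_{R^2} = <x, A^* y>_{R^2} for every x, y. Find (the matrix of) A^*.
A^* = A^T =
[[0, -1],
 [-2, 3]]

For real matrices with standard dot products, the defining identity <Ax, y> = <x, A^* y> gives (Ax)^T y = x^T (A^*) y, i.e. x^T A^T y = x^T (A^*) y. Since this holds for all x, y, we must have A^* = A^T. Therefore
A^* =
[[0, -1],
 [-2, 3]].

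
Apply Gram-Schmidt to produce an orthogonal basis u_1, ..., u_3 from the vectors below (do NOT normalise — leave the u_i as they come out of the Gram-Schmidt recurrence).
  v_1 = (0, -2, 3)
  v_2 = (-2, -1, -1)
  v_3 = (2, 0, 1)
Orthogonal basis:
  u_1 = (0, -2, 3)
  u_2 = (-2, -15/13, -10/13)
  u_3 = (30/77, -36/77, -24/77)

Apply the Gram-Schmidt recurrence
  u_1 = v_1
  u_i = v_i − Σ_{j<i} ((v_i · u_j) / (u_j · u_j)) · u_j.

Step by step this gives:
  u_1 = (0, -2, 3)
  u_2 = (-2, -15/13, -10/13)
  u_3 = (30/77, -36/77, -24/77)

Orthogonality check:
  u_2 · u_1 = 0 (should be 0)
  u_3 · u_1 = 0 (should be 0)
  u_3 · u_2 = 0 (should be 0)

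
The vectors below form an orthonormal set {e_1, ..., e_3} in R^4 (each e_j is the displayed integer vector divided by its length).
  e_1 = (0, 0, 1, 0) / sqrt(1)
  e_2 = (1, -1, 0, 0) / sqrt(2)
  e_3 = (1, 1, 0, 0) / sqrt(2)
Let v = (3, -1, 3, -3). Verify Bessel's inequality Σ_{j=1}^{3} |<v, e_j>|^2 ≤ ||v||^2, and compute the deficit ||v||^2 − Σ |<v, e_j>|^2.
Σ |<v, e_j>|^2 = 19; ||v||^2 = 28; deficit = 9

Write each e_j = u_j / sqrt(<u_j, u_j>) where u_j is the displayed integer vector. Then <v, e_j> = <v, u_j> / sqrt(<u_j, u_j>), so |<v, e_j>|^2 = <v, u_j>^2 / <u_j, u_j>.
Coefficients: <v, e_1> = 3/sqrt(1), <v, e_2> = 4/sqrt(2), <v, e_3> = 2/sqrt(2).
Square and sum: Σ |<v, e_j>|^2 = 19.
Compute ||v||^2 = v·v = 28.
Deficit = 28 − 19 = 9 ≥ 0, confirming Bessel's inequality. (The deficit equals ||v − Σ <v,e_j> e_j||^2, the squared distance from v to span{e_j}.)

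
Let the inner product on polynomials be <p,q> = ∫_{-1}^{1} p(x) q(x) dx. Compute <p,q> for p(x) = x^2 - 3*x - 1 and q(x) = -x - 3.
<p,q> = 6

Expand the product: p(x)·q(x) = -x^3 + 10*x + 3.
∫_{-1}^{1} of each monomial x^k gives [2/(k+1) if k even, 0 if k odd]. Integrating term-by-term (or equivalently evaluating the antiderivative F(x) = -x^4/4 + 5*x^2 + 3*x at the endpoints):
  F(1) − F(−1) = 31/4 − (7/4) = 6.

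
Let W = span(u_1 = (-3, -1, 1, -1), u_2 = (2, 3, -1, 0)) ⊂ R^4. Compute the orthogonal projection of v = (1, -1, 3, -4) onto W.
proj_W(v) = (-43/34, -6/17, 7/17, -15/34)

Set up U = [u_1 | ... | u_2] ∈ R^(4×2). The projector onto W = col(U) is P = U (U^T U)^(-1) U^T.
Compute U^T U =
  [12, -10]
  [-10, 14],
and U^T v = (5, -4).
Solve U^T U · c = U^T v for the coefficients: c = (15/34, 1/34). The projection is proj_W(v) = U c.
Check: (v - proj_W(v)) · u_1 = 0  (should be 0).
Check: (v - proj_W(v)) · u_2 = 0  (should be 0).
Result: proj_W(v) = (-43/34, -6/17, 7/17, -15/34).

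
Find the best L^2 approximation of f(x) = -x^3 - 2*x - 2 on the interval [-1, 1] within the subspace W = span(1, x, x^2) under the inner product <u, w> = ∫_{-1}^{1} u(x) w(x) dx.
g(x) = -13*x/5 - 2

The best approximation g ∈ W is the orthogonal projection of f onto W. Writing g = a_0 + a_1 x + a_2 x^2, the coefficients solve the normal equations G · a = b where
  G_{ij} = <φ_i, φ_j> and b_i = <f, φ_i>, with φ_0 = 1, φ_1 = x, φ_2 = x^2.
G =
  [2, 0, 2/3]
  [0, 2/3, 0]
  [2/3, 0, 2/5],
b = (-4, -26/15, -4/3).
Solving gives a_0 = -2, a_1 = -13/5, a_2 = 0, so
  g(x) = -13*x/5 - 2.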